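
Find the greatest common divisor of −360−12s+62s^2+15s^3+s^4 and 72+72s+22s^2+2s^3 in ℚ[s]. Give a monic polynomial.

6+s

By polynomial division,
  s^4+15s^3+62s^2−12s−360 = ((1/2)s+2)(2s^3+22s^2+72s+72) + (−18s^2−192s−504)
  2s^3+22s^2+72s+72 = (−(1/9)s−1/27)(−18s^2−192s−504) + ((80/9)s+160/3)
  −18s^2−192s−504 = (−(81/40)s−189/20)((80/9)s+160/3) + (0)
Last nonzero remainder: (80/9)s+160/3. Dividing through by 80/9 gives the monic gcd s+6.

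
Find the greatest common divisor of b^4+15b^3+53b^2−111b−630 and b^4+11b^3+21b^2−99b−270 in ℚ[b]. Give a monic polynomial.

b^3+8b^2−3b−90

Euclidean algorithm in ℚ[b]:
  b^4+15b^3+53b^2−111b−630 = (b^4+11b^3+21b^2−99b−270) + (4b^3+32b^2−12b−360)
  b^4+11b^3+21b^2−99b−270 = ((1/4)b+3/4)(4b^3+32b^2−12b−360) + (0)
Last nonzero remainder: 4b^3+32b^2−12b−360. Dividing through by 4 gives the monic gcd b^3+8b^2−3b−90.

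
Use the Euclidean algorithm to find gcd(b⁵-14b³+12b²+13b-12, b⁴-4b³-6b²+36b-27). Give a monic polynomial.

b²-4b+3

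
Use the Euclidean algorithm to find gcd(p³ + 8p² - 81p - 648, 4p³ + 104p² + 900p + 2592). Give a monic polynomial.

p² + 17p + 72

Euclidean algorithm in ℚ[p]:
  p³ + 8p² - 81p - 648 = (1/4)(4p³ + 104p² + 900p + 2592) + (-18p² - 306p - 1296)
  4p³ + 104p² + 900p + 2592 = (-(2/9)p - 2)(-18p² - 306p - 1296) + (0)
Last nonzero remainder: -18p² - 306p - 1296. Dividing through by -18 gives the monic gcd p² + 17p + 72.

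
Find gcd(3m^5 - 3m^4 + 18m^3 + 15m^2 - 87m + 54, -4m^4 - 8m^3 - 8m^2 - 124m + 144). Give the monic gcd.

m^3 - 2m^2 + 10m - 9

Euclidean algorithm in ℚ[m]:
  3m^5 - 3m^4 + 18m^3 + 15m^2 - 87m + 54 = (-(3/4)m + 9/4)(-4m^4 - 8m^3 - 8m^2 - 124m + 144) + (30m^3 - 60m^2 + 300m - 270)
  -4m^4 - 8m^3 - 8m^2 - 124m + 144 = (-(2/15)m - 8/15)(30m^3 - 60m^2 + 300m - 270) + (0)
Last nonzero remainder: 30m^3 - 60m^2 + 300m - 270. Dividing through by 30 gives the monic gcd m^3 - 2m^2 + 10m - 9.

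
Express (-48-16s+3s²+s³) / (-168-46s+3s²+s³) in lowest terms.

Euclidean algorithm in ℚ[s]:
  s³+3s²-16s-48 = (s³+3s²-46s-168) + (30s+120)
  s³+3s²-46s-168 = ((1/30)s²-(1/30)s-7/5)(30s+120) + (0)
Last nonzero remainder: 30s+120. Dividing through by 30 gives the monic gcd s+4.
Cancel s+4 from numerator and denominator to get the reduced form.

(-12-s+s²)/(-42-s+s²)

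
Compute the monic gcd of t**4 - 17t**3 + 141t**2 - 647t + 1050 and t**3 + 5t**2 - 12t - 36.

t - 3

Apply the Euclidean algorithm:
  t**4 - 17t**3 + 141t**2 - 647t + 1050 = (t - 22)(t**3 + 5t**2 - 12t - 36) + (263t**2 - 875t + 258)
  t**3 + 5t**2 - 12t - 36 = ((1/263)t + 2190/69169)(263t**2 - 875t + 258) + ((1018368/69169)t - 3055104/69169)
  263t**2 - 875t + 258 = ((18191447/1018368)t - 2974267/509184)((1018368/69169)t - 3055104/69169) + (0)
Last nonzero remainder: (1018368/69169)t - 3055104/69169. Dividing through by 1018368/69169 gives the monic gcd t - 3.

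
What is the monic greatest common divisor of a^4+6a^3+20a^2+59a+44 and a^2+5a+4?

a^2+5a+4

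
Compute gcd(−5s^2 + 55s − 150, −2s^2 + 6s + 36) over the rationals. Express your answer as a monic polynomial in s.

s − 6

Repeated division with remainder:
  −5s^2 + 55s − 150 = (5/2)(−2s^2 + 6s + 36) + (40s − 240)
  −2s^2 + 6s + 36 = (−(1/20)s − 3/20)(40s − 240) + (0)
Last nonzero remainder: 40s − 240. Dividing through by 40 gives the monic gcd s − 6.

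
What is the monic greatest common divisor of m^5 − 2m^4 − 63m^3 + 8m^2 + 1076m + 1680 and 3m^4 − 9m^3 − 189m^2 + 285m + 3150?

m^3 − 8m^2 − 23m + 210

By polynomial division,
  m^5 − 2m^4 − 63m^3 + 8m^2 + 1076m + 1680 = ((1/3)m + 1/3)(3m^4 − 9m^3 − 189m^2 + 285m + 3150) + (3m^3 − 24m^2 − 69m + 630)
  3m^4 − 9m^3 − 189m^2 + 285m + 3150 = (m + 5)(3m^3 − 24m^2 − 69m + 630) + (0)
Last nonzero remainder: 3m^3 − 24m^2 − 69m + 630. Dividing through by 3 gives the monic gcd m^3 − 8m^2 − 23m + 210.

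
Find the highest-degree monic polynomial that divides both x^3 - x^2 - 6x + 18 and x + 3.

Apply the Euclidean algorithm:
  x^3 - x^2 - 6x + 18 = (x^2 - 4x + 6)(x + 3) + (0)
The last nonzero remainder x + 3 is already monic.

x + 3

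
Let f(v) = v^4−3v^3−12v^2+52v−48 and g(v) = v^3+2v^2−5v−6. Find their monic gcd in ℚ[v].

v−2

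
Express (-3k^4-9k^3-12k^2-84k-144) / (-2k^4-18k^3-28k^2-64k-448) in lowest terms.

Euclidean algorithm in ℚ[k]:
  -3k^4-9k^3-12k^2-84k-144 = (3/2)(-2k^4-18k^3-28k^2-64k-448) + (18k^3+30k^2+12k+528)
  -2k^4-18k^3-28k^2-64k-448 = (-(1/9)k-22/27)(18k^3+30k^2+12k+528) + (-(20/9)k^2+(40/9)k-160/9)
  18k^3+30k^2+12k+528 = (-(81/10)k-297/10)(-(20/9)k^2+(40/9)k-160/9) + (0)
Last nonzero remainder: -(20/9)k^2+(40/9)k-160/9. Dividing through by -20/9 gives the monic gcd k^2-2k+8.
Cancel k^2-2k+8 from numerator and denominator to get the reduced form.

(3k^2+15k+18)/(2k^2+22k+56)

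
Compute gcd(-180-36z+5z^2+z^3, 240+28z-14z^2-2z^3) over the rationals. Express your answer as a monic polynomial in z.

30+11z+z^2

Repeated division with remainder:
  z^3+5z^2-36z-180 = (-1/2)(-2z^3-14z^2+28z+240) + (-2z^2-22z-60)
  -2z^3-14z^2+28z+240 = (z-4)(-2z^2-22z-60) + (0)
Last nonzero remainder: -2z^2-22z-60. Dividing through by -2 gives the monic gcd z^2+11z+30.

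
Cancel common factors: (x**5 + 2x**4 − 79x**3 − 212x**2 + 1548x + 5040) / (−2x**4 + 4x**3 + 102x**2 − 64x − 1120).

Apply the Euclidean algorithm:
  x**5 + 2x**4 − 79x**3 − 212x**2 + 1548x + 5040 = (−(1/2)x − 2)(−2x**4 + 4x**3 + 102x**2 − 64x − 1120) + (−20x**3 − 40x**2 + 860x + 2800)
  −2x**4 + 4x**3 + 102x**2 − 64x − 1120 = ((1/10)x − 2/5)(−20x**3 − 40x**2 + 860x + 2800) + (0)
Last nonzero remainder: −20x**3 − 40x**2 + 860x + 2800. Dividing through by −20 gives the monic gcd x**3 + 2x**2 − 43x − 140.
Cancel x**3 + 2x**2 − 43x − 140 from numerator and denominator to get the reduced form.

(−x**2 + 36)/(2x − 8)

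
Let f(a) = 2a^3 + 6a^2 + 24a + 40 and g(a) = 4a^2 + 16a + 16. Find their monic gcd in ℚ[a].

a + 2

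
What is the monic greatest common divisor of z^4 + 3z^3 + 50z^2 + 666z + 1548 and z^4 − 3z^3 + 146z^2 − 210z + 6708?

z^2 − 6z + 86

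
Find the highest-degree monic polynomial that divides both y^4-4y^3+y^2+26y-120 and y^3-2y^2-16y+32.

By polynomial division,
  y^4-4y^3+y^2+26y-120 = (y-2)(y^3-2y^2-16y+32) + (13y^2-38y-56)
  y^3-2y^2-16y+32 = ((1/13)y+12/169)(13y^2-38y-56) + (-(1520/169)y+6080/169)
  13y^2-38y-56 = (-(2197/1520)y-1183/760)(-(1520/169)y+6080/169) + (0)
Last nonzero remainder: -(1520/169)y+6080/169. Dividing through by -1520/169 gives the monic gcd y-4.

y-4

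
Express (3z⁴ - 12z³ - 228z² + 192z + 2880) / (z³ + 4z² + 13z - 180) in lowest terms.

Repeated division with remainder:
  3z⁴ - 12z³ - 228z² + 192z + 2880 = (3z - 24)(z³ + 4z² + 13z - 180) + (-171z² + 1044z - 1440)
  z³ + 4z² + 13z - 180 = (-(1/171)z - 64/1083)(-171z² + 1044z - 1440) + ((23925/361)z - 95700/361)
  -171z² + 1044z - 1440 = (-(20577/7975)z + 8664/1595)((23925/361)z - 95700/361) + (0)
Last nonzero remainder: (23925/361)z - 95700/361. Dividing through by 23925/361 gives the monic gcd z - 4.
Cancel z - 4 from numerator and denominator to get the reduced form.

(3z³ - 228z - 720)/(z² + 8z + 45)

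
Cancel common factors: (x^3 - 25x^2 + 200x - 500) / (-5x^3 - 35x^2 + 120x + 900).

(-x^2 + 20x - 100)/(5x^2 + 60x + 180)

Apply the Euclidean algorithm:
  x^3 - 25x^2 + 200x - 500 = (-1/5)(-5x^3 - 35x^2 + 120x + 900) + (-32x^2 + 224x - 320)
  -5x^3 - 35x^2 + 120x + 900 = ((5/32)x + 35/16)(-32x^2 + 224x - 320) + (-320x + 1600)
  -32x^2 + 224x - 320 = ((1/10)x - 1/5)(-320x + 1600) + (0)
Last nonzero remainder: -320x + 1600. Dividing through by -320 gives the monic gcd x - 5.
Cancel x - 5 from numerator and denominator to get the reduced form.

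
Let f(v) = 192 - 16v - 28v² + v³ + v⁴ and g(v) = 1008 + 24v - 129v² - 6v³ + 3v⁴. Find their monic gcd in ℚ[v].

Euclidean algorithm in ℚ[v]:
  v⁴ + v³ - 28v² - 16v + 192 = (1/3)(3v⁴ - 6v³ - 129v² + 24v + 1008) + (3v³ + 15v² - 24v - 144)
  3v⁴ - 6v³ - 129v² + 24v + 1008 = (v - 7)(3v³ + 15v² - 24v - 144) + (0)
Last nonzero remainder: 3v³ + 15v² - 24v - 144. Dividing through by 3 gives the monic gcd v³ + 5v² - 8v - 48.

-48 - 8v + 5v² + v³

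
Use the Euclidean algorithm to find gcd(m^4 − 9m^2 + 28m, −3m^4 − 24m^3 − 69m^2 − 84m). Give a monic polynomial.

m^2 + 4m

Apply the Euclidean algorithm:
  m^4 − 9m^2 + 28m = (−1/3)(−3m^4 − 24m^3 − 69m^2 − 84m) + (−8m^3 − 32m^2)
  −3m^4 − 24m^3 − 69m^2 − 84m = ((3/8)m + 3/2)(−8m^3 − 32m^2) + (−21m^2 − 84m)
  −8m^3 − 32m^2 = ((8/21)m)(−21m^2 − 84m) + (0)
Last nonzero remainder: −21m^2 − 84m. Dividing through by −21 gives the monic gcd m^2 + 4m.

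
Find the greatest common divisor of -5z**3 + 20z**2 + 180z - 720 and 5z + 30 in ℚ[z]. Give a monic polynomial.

z + 6

Apply the Euclidean algorithm:
  -5z**3 + 20z**2 + 180z - 720 = (-z**2 + 10z - 24)(5z + 30) + (0)
Last nonzero remainder: 5z + 30. Dividing through by 5 gives the monic gcd z + 6.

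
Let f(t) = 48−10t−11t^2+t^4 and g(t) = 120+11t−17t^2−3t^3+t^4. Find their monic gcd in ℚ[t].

−24−7t+2t^2+t^3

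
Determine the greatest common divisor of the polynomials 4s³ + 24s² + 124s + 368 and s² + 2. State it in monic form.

1

Repeated division with remainder:
  4s³ + 24s² + 124s + 368 = (4s + 24)(s² + 2) + (116s + 320)
  s² + 2 = ((1/116)s − 20/841)(116s + 320) + (8082/841)
  116s + 320 = ((48778/4041)s + 134560/4041)(8082/841) + (0)
The last nonzero remainder is the constant 8082/841, so the polynomials are coprime and gcd = 1.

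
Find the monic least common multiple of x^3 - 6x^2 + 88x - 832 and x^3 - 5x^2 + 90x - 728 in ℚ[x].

Apply the Euclidean algorithm:
  x^3 - 6x^2 + 88x - 832 = (x^3 - 5x^2 + 90x - 728) + (-x^2 - 2x - 104)
  x^3 - 5x^2 + 90x - 728 = (-x + 7)(-x^2 - 2x - 104) + (0)
Last nonzero remainder: -x^2 - 2x - 104. Dividing through by -1 gives the monic gcd x^2 + 2x + 104.
Then lcm(f, g) = f·g / gcd(f, g); expanding and making the result monic gives the answer.

x^4 - 13x^3 + 130x^2 - 1448x + 5824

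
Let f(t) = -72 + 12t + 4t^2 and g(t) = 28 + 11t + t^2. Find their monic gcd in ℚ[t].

1

Repeated division with remainder:
  4t^2 + 12t - 72 = (4)(t^2 + 11t + 28) + (-32t - 184)
  t^2 + 11t + 28 = (-(1/32)t - 21/128)(-32t - 184) + (-35/16)
  -32t - 184 = ((512/35)t + 2944/35)(-35/16) + (0)
The last nonzero remainder is the constant -35/16, so the polynomials are coprime and gcd = 1.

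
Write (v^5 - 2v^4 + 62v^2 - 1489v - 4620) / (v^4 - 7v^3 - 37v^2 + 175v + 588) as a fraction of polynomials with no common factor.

(v^3 + 2v^2 + 29v + 220)/(v^2 - 3v - 28)

Euclidean algorithm in ℚ[v]:
  v^5 - 2v^4 + 62v^2 - 1489v - 4620 = (v + 5)(v^4 - 7v^3 - 37v^2 + 175v + 588) + (72v^3 + 72v^2 - 2952v - 7560)
  v^4 - 7v^3 - 37v^2 + 175v + 588 = ((1/72)v - 1/9)(72v^3 + 72v^2 - 2952v - 7560) + (12v^2 - 48v - 252)
  72v^3 + 72v^2 - 2952v - 7560 = (6v + 30)(12v^2 - 48v - 252) + (0)
Last nonzero remainder: 12v^2 - 48v - 252. Dividing through by 12 gives the monic gcd v^2 - 4v - 21.
Cancel v^2 - 4v - 21 from numerator and denominator to get the reduced form.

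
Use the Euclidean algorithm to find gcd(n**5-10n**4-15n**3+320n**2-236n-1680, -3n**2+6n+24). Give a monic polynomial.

Euclidean algorithm in ℚ[n]:
  n**5-10n**4-15n**3+320n**2-236n-1680 = (-(1/3)n**3+(8/3)n**2+(23/3)n-70)(-3n**2+6n+24) + (0)
Last nonzero remainder: -3n**2+6n+24. Dividing through by -3 gives the monic gcd n**2-2n-8.

n**2-2n-8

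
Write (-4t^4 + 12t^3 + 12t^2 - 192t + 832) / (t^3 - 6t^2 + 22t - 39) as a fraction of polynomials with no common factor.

By polynomial division,
  -4t^4 + 12t^3 + 12t^2 - 192t + 832 = (-4t - 12)(t^3 - 6t^2 + 22t - 39) + (28t^2 - 84t + 364)
  t^3 - 6t^2 + 22t - 39 = ((1/28)t - 3/28)(28t^2 - 84t + 364) + (0)
Last nonzero remainder: 28t^2 - 84t + 364. Dividing through by 28 gives the monic gcd t^2 - 3t + 13.
Cancel t^2 - 3t + 13 from numerator and denominator to get the reduced form.

(-4t^2 + 64)/(t - 3)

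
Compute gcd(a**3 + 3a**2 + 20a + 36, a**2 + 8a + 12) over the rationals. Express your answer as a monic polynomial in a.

a + 2

By polynomial division,
  a**3 + 3a**2 + 20a + 36 = (a - 5)(a**2 + 8a + 12) + (48a + 96)
  a**2 + 8a + 12 = ((1/48)a + 1/8)(48a + 96) + (0)
Last nonzero remainder: 48a + 96. Dividing through by 48 gives the monic gcd a + 2.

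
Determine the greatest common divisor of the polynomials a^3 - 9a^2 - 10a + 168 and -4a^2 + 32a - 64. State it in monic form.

1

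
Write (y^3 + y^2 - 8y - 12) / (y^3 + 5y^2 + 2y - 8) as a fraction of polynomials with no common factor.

(y^2 - y - 6)/(y^2 + 3y - 4)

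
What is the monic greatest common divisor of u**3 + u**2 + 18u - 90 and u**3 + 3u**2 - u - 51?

u - 3

Apply the Euclidean algorithm:
  u**3 + u**2 + 18u - 90 = (u**3 + 3u**2 - u - 51) + (-2u**2 + 19u - 39)
  u**3 + 3u**2 - u - 51 = (-(1/2)u - 25/4)(-2u**2 + 19u - 39) + ((393/4)u - 1179/4)
  -2u**2 + 19u - 39 = (-(8/393)u + 52/393)((393/4)u - 1179/4) + (0)
Last nonzero remainder: (393/4)u - 1179/4. Dividing through by 393/4 gives the monic gcd u - 3.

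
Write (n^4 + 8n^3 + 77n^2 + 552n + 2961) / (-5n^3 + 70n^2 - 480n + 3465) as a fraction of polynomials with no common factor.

(-n^2 - 11n - 47)/(5n - 55)

Repeated division with remainder:
  n^4 + 8n^3 + 77n^2 + 552n + 2961 = (-(1/5)n - 22/5)(-5n^3 + 70n^2 - 480n + 3465) + (289n^2 - 867n + 18207)
  -5n^3 + 70n^2 - 480n + 3465 = (-(5/289)n + 55/289)(289n^2 - 867n + 18207) + (0)
Last nonzero remainder: 289n^2 - 867n + 18207. Dividing through by 289 gives the monic gcd n^2 - 3n + 63.
Cancel n^2 - 3n + 63 from numerator and denominator to get the reduced form.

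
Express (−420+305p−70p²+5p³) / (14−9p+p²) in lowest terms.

(60−35p+5p²)/(−2+p)

Apply the Euclidean algorithm:
  5p³−70p²+305p−420 = (5p−25)(p²−9p+14) + (10p−70)
  p²−9p+14 = ((1/10)p−1/5)(10p−70) + (0)
Last nonzero remainder: 10p−70. Dividing through by 10 gives the monic gcd p−7.
Cancel p−7 from numerator and denominator to get the reduced form.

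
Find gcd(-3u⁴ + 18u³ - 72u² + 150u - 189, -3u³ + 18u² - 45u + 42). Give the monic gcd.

Apply the Euclidean algorithm:
  -3u⁴ + 18u³ - 72u² + 150u - 189 = (u)(-3u³ + 18u² - 45u + 42) + (-27u² + 108u - 189)
  -3u³ + 18u² - 45u + 42 = ((1/9)u - 2/9)(-27u² + 108u - 189) + (0)
Last nonzero remainder: -27u² + 108u - 189. Dividing through by -27 gives the monic gcd u² - 4u + 7.

u² - 4u + 7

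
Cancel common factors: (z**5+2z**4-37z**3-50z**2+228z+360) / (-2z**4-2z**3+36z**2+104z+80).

(-z**2-3z+18)/(2z+4)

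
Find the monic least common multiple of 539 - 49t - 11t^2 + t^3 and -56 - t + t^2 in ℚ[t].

-4312 + 931t + 39t^2 - 19t^3 + t^4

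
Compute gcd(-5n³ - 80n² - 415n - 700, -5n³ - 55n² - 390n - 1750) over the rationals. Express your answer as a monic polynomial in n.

Euclidean algorithm in ℚ[n]:
  -5n³ - 80n² - 415n - 700 = (-5n³ - 55n² - 390n - 1750) + (-25n² - 25n + 1050)
  -5n³ - 55n² - 390n - 1750 = ((1/5)n + 2)(-25n² - 25n + 1050) + (-550n - 3850)
  -25n² - 25n + 1050 = ((1/22)n - 3/11)(-550n - 3850) + (0)
Last nonzero remainder: -550n - 3850. Dividing through by -550 gives the monic gcd n + 7.

n + 7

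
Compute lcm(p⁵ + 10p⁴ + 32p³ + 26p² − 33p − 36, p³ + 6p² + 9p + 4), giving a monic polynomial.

Euclidean algorithm in ℚ[p]:
  p⁵ + 10p⁴ + 32p³ + 26p² − 33p − 36 = (p² + 4p − 1)(p³ + 6p² + 9p + 4) + (−8p² − 40p − 32)
  p³ + 6p² + 9p + 4 = (−(1/8)p − 1/8)(−8p² − 40p − 32) + (0)
Last nonzero remainder: −8p² − 40p − 32. Dividing through by −8 gives the monic gcd p² + 5p + 4.
Then lcm(f, g) = f·g / gcd(f, g); expanding and making the result monic gives the answer.

p⁶ + 11p⁵ + 42p⁴ + 58p³ − 7p² − 69p − 36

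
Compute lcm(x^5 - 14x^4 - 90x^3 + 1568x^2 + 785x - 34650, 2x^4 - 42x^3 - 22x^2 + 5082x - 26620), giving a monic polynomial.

By polynomial division,
  x^5 - 14x^4 - 90x^3 + 1568x^2 + 785x - 34650 = ((1/2)x + 7/2)(2x^4 - 42x^3 - 22x^2 + 5082x - 26620) + (68x^3 - 896x^2 - 3692x + 58520)
  2x^4 - 42x^3 - 22x^2 + 5082x - 26620 = ((1/34)x - 133/578)(68x^3 - 896x^2 - 3692x + 58520) + (-(34560/289)x^2 + (725760/289)x - 3801600/289)
  68x^3 - 896x^2 - 3692x + 58520 = (-(4913/8640)x - 38437/8640)(-(34560/289)x^2 + (725760/289)x - 3801600/289) + (0)
Last nonzero remainder: -(34560/289)x^2 + (725760/289)x - 3801600/289. Dividing through by -34560/289 gives the monic gcd x^2 - 21x + 110.
Then lcm(f, g) = f·g / gcd(f, g); expanding and making the result monic gives the answer.

x^7 - 14x^6 - 211x^5 + 3262x^4 + 11675x^3 - 224378x^2 - 94985x + 4192650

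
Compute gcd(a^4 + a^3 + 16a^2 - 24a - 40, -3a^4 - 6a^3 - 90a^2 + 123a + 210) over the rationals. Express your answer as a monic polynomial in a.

a^2 - a - 2

By polynomial division,
  a^4 + a^3 + 16a^2 - 24a - 40 = (-1/3)(-3a^4 - 6a^3 - 90a^2 + 123a + 210) + (-a^3 - 14a^2 + 17a + 30)
  -3a^4 - 6a^3 - 90a^2 + 123a + 210 = (3a - 36)(-a^3 - 14a^2 + 17a + 30) + (-645a^2 + 645a + 1290)
  -a^3 - 14a^2 + 17a + 30 = ((1/645)a + 1/43)(-645a^2 + 645a + 1290) + (0)
Last nonzero remainder: -645a^2 + 645a + 1290. Dividing through by -645 gives the monic gcd a^2 - a - 2.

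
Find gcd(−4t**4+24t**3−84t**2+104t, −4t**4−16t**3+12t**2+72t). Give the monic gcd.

t**2−2t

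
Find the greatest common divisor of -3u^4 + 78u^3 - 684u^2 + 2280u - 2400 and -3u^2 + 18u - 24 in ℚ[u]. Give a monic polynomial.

By polynomial division,
  -3u^4 + 78u^3 - 684u^2 + 2280u - 2400 = (u^2 - 20u + 100)(-3u^2 + 18u - 24) + (0)
Last nonzero remainder: -3u^2 + 18u - 24. Dividing through by -3 gives the monic gcd u^2 - 6u + 8.

u^2 - 6u + 8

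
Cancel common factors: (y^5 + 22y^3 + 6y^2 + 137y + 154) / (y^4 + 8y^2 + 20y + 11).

Euclidean algorithm in ℚ[y]:
  y^5 + 22y^3 + 6y^2 + 137y + 154 = (y)(y^4 + 8y^2 + 20y + 11) + (14y^3 - 14y^2 + 126y + 154)
  y^4 + 8y^2 + 20y + 11 = ((1/14)y + 1/14)(14y^3 - 14y^2 + 126y + 154) + (0)
Last nonzero remainder: 14y^3 - 14y^2 + 126y + 154. Dividing through by 14 gives the monic gcd y^3 - y^2 + 9y + 11.
Cancel y^3 - y^2 + 9y + 11 from numerator and denominator to get the reduced form.

(y^2 + y + 14)/(y + 1)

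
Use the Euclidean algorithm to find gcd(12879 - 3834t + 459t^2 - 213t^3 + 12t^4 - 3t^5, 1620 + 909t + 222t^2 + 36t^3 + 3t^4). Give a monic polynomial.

Euclidean algorithm in ℚ[t]:
  -3t^5 + 12t^4 - 213t^3 + 459t^2 - 3834t + 12879 = (-t + 16)(3t^4 + 36t^3 + 222t^2 + 909t + 1620) + (-567t^3 - 2184t^2 - 16758t - 13041)
  3t^4 + 36t^3 + 222t^2 + 909t + 1620 = (-(1/189)t - 220/5103)(-567t^3 - 2184t^2 - 16758t - 13041) + ((9520/243)t^2 + (9520/81)t + 9520/9)
  -567t^3 - 2184t^2 - 16758t - 13041 = (-(19683/1360)t - 16767/1360)((9520/243)t^2 + (9520/81)t + 9520/9) + (0)
Last nonzero remainder: (9520/243)t^2 + (9520/81)t + 9520/9. Dividing through by 9520/243 gives the monic gcd t^2 + 3t + 27.

27 + 3t + t^2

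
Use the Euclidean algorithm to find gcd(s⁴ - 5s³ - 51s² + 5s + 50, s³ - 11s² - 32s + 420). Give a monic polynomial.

s - 10

Apply the Euclidean algorithm:
  s⁴ - 5s³ - 51s² + 5s + 50 = (s + 6)(s³ - 11s² - 32s + 420) + (47s² - 223s - 2470)
  s³ - 11s² - 32s + 420 = ((1/47)s - 294/2209)(47s² - 223s - 2470) + (-(20160/2209)s + 201600/2209)
  47s² - 223s - 2470 = (-(103823/20160)s - 545623/20160)(-(20160/2209)s + 201600/2209) + (0)
Last nonzero remainder: -(20160/2209)s + 201600/2209. Dividing through by -20160/2209 gives the monic gcd s - 10.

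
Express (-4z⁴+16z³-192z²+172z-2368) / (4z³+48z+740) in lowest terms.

(-z²-z-16)/(z+5)

Euclidean algorithm in ℚ[z]:
  -4z⁴+16z³-192z²+172z-2368 = (-z+4)(4z³+48z+740) + (-144z²+720z-5328)
  4z³+48z+740 = (-(1/36)z-5/36)(-144z²+720z-5328) + (0)
Last nonzero remainder: -144z²+720z-5328. Dividing through by -144 gives the monic gcd z²-5z+37.
Cancel z²-5z+37 from numerator and denominator to get the reduced form.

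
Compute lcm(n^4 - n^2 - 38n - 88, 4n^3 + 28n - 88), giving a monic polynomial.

n^5 - 2n^4 - n^3 - 36n^2 - 12n + 176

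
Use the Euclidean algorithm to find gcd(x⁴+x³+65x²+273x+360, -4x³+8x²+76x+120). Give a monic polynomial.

Apply the Euclidean algorithm:
  x⁴+x³+65x²+273x+360 = (-(1/4)x-3/4)(-4x³+8x²+76x+120) + (90x²+360x+450)
  -4x³+8x²+76x+120 = (-(2/45)x+4/15)(90x²+360x+450) + (0)
Last nonzero remainder: 90x²+360x+450. Dividing through by 90 gives the monic gcd x²+4x+5.

x²+4x+5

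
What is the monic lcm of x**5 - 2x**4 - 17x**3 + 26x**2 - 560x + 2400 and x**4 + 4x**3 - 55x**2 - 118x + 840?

x**6 + 5x**5 - 31x**4 - 93x**3 - 378x**2 - 1520x + 16800

Euclidean algorithm in ℚ[x]:
  x**5 - 2x**4 - 17x**3 + 26x**2 - 560x + 2400 = (x - 6)(x**4 + 4x**3 - 55x**2 - 118x + 840) + (62x**3 - 186x**2 - 2108x + 7440)
  x**4 + 4x**3 - 55x**2 - 118x + 840 = ((1/62)x + 7/62)(62x**3 - 186x**2 - 2108x + 7440) + (0)
Last nonzero remainder: 62x**3 - 186x**2 - 2108x + 7440. Dividing through by 62 gives the monic gcd x**3 - 3x**2 - 34x + 120.
Then lcm(f, g) = f·g / gcd(f, g); expanding and making the result monic gives the answer.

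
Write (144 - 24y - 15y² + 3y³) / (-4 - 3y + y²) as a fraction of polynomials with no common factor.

Euclidean algorithm in ℚ[y]:
  3y³ - 15y² - 24y + 144 = (3y - 6)(y² - 3y - 4) + (-30y + 120)
  y² - 3y - 4 = (-(1/30)y - 1/30)(-30y + 120) + (0)
Last nonzero remainder: -30y + 120. Dividing through by -30 gives the monic gcd y - 4.
Cancel y - 4 from numerator and denominator to get the reduced form.

(-36 - 3y + 3y²)/(1 + y)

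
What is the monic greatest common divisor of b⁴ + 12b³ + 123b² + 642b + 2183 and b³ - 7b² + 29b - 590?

By polynomial division,
  b⁴ + 12b³ + 123b² + 642b + 2183 = (b + 19)(b³ - 7b² + 29b - 590) + (227b² + 681b + 13393)
  b³ - 7b² + 29b - 590 = ((1/227)b - 10/227)(227b² + 681b + 13393) + (0)
Last nonzero remainder: 227b² + 681b + 13393. Dividing through by 227 gives the monic gcd b² + 3b + 59.

b² + 3b + 59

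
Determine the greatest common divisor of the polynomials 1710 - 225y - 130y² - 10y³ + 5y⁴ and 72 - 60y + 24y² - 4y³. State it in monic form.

-3 + y

Repeated division with remainder:
  5y⁴ - 10y³ - 130y² - 225y + 1710 = (-(5/4)y - 5)(-4y³ + 24y² - 60y + 72) + (-85y² - 435y + 2070)
  -4y³ + 24y² - 60y + 72 = ((4/85)y - 756/1445)(-85y² - 435y + 2070) + (-(111264/289)y + 333792/289)
  -85y² - 435y + 2070 = ((24565/111264)y + 33235/18544)(-(111264/289)y + 333792/289) + (0)
Last nonzero remainder: -(111264/289)y + 333792/289. Dividing through by -111264/289 gives the monic gcd y - 3.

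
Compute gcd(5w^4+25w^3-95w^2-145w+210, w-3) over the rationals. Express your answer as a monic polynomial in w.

w-3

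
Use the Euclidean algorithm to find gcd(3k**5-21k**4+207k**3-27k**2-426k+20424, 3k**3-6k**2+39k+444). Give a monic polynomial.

Apply the Euclidean algorithm:
  3k**5-21k**4+207k**3-27k**2-426k+20424 = (k**2-5k+46)(3k**3-6k**2+39k+444) + (0)
Last nonzero remainder: 3k**3-6k**2+39k+444. Dividing through by 3 gives the monic gcd k**3-2k**2+13k+148.

k**3-2k**2+13k+148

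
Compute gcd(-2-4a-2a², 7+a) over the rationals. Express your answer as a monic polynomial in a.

Apply the Euclidean algorithm:
  -2a²-4a-2 = (-2a+10)(a+7) + (-72)
  a+7 = (-(1/72)a-7/72)(-72) + (0)
The last nonzero remainder is the constant -72, so the polynomials are coprime and gcd = 1.

1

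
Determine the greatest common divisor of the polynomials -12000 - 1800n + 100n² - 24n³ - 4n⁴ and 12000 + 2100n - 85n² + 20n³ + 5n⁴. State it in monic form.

300 + 15n - 4n² + n³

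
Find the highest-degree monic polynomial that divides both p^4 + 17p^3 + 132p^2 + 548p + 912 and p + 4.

p + 4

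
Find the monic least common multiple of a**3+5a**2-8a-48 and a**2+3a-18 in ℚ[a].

a**4+11a**3+22a**2-96a-288

By polynomial division,
  a**3+5a**2-8a-48 = (a+2)(a**2+3a-18) + (4a-12)
  a**2+3a-18 = ((1/4)a+3/2)(4a-12) + (0)
Last nonzero remainder: 4a-12. Dividing through by 4 gives the monic gcd a-3.
Then lcm(f, g) = f·g / gcd(f, g); expanding and making the result monic gives the answer.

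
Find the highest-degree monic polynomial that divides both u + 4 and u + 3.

1

Euclidean algorithm in ℚ[u]:
  u + 4 = (u + 3) + (1)
  u + 3 = (u + 3)(1) + (0)
The last nonzero remainder is the constant 1, so the polynomials are coprime and gcd = 1.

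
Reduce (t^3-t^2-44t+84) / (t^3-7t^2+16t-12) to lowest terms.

(t^2+t-42)/(t^2-5t+6)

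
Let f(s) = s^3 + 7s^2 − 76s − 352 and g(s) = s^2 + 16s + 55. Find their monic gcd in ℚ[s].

s + 11

Repeated division with remainder:
  s^3 + 7s^2 − 76s − 352 = (s − 9)(s^2 + 16s + 55) + (13s + 143)
  s^2 + 16s + 55 = ((1/13)s + 5/13)(13s + 143) + (0)
Last nonzero remainder: 13s + 143. Dividing through by 13 gives the monic gcd s + 11.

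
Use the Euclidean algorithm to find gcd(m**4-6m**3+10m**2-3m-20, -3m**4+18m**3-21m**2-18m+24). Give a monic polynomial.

m**2-3m-4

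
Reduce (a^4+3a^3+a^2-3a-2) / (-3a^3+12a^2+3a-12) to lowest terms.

(-a^2-3a-2)/(3a-12)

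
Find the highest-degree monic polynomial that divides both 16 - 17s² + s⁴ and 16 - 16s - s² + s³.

Apply the Euclidean algorithm:
  s⁴ - 17s² + 16 = (s + 1)(s³ - s² - 16s + 16) + (0)
The last nonzero remainder s³ - s² - 16s + 16 is already monic.

16 - 16s - s² + s³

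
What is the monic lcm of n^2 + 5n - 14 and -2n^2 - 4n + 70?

Apply the Euclidean algorithm:
  n^2 + 5n - 14 = (-1/2)(-2n^2 - 4n + 70) + (3n + 21)
  -2n^2 - 4n + 70 = (-(2/3)n + 10/3)(3n + 21) + (0)
Last nonzero remainder: 3n + 21. Dividing through by 3 gives the monic gcd n + 7.
Then lcm(f, g) = f·g / gcd(f, g); expanding and making the result monic gives the answer.

n^3 - 39n + 70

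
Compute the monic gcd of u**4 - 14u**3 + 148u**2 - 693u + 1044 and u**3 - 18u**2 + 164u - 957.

u**2 - 7u + 87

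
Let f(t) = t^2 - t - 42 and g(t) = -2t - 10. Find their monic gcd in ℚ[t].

Repeated division with remainder:
  t^2 - t - 42 = (-(1/2)t + 3)(-2t - 10) + (-12)
  -2t - 10 = ((1/6)t + 5/6)(-12) + (0)
The last nonzero remainder is the constant -12, so the polynomials are coprime and gcd = 1.

1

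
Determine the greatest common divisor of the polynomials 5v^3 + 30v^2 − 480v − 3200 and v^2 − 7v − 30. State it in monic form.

v − 10

Repeated division with remainder:
  5v^3 + 30v^2 − 480v − 3200 = (5v + 65)(v^2 − 7v − 30) + (125v − 1250)
  v^2 − 7v − 30 = ((1/125)v + 3/125)(125v − 1250) + (0)
Last nonzero remainder: 125v − 1250. Dividing through by 125 gives the monic gcd v − 10.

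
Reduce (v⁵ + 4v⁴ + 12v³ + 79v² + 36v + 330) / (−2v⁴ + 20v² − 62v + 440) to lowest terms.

Euclidean algorithm in ℚ[v]:
  v⁵ + 4v⁴ + 12v³ + 79v² + 36v + 330 = (−(1/2)v − 2)(−2v⁴ + 20v² − 62v + 440) + (22v³ + 88v² + 132v + 1210)
  −2v⁴ + 20v² − 62v + 440 = (−(1/11)v + 4/11)(22v³ + 88v² + 132v + 1210) + (0)
Last nonzero remainder: 22v³ + 88v² + 132v + 1210. Dividing through by 22 gives the monic gcd v³ + 4v² + 6v + 55.
Cancel v³ + 4v² + 6v + 55 from numerator and denominator to get the reduced form.

(−v² − 6)/(2v − 8)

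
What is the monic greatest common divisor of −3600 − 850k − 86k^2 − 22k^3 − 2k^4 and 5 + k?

Repeated division with remainder:
  −2k^4 − 22k^3 − 86k^2 − 850k − 3600 = (−2k^3 − 12k^2 − 26k − 720)(k + 5) + (0)
The last nonzero remainder k + 5 is already monic.

5 + k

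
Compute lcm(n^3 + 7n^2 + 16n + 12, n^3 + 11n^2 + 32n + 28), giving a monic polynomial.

Apply the Euclidean algorithm:
  n^3 + 7n^2 + 16n + 12 = (n^3 + 11n^2 + 32n + 28) + (-4n^2 - 16n - 16)
  n^3 + 11n^2 + 32n + 28 = (-(1/4)n - 7/4)(-4n^2 - 16n - 16) + (0)
Last nonzero remainder: -4n^2 - 16n - 16. Dividing through by -4 gives the monic gcd n^2 + 4n + 4.
Then lcm(f, g) = f·g / gcd(f, g); expanding and making the result monic gives the answer.

n^4 + 14n^3 + 65n^2 + 124n + 84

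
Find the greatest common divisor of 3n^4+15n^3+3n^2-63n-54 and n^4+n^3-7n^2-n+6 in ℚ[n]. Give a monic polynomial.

n^3+2n^2-5n-6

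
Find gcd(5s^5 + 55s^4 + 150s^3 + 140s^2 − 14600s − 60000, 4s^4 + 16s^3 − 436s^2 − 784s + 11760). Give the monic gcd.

Apply the Euclidean algorithm:
  5s^5 + 55s^4 + 150s^3 + 140s^2 − 14600s − 60000 = ((5/4)s + 35/4)(4s^4 + 16s^3 − 436s^2 − 784s + 11760) + (555s^3 + 4935s^2 − 22440s − 162900)
  4s^4 + 16s^3 − 436s^2 − 784s + 11760 = ((4/555)s − 724/20535)(555s^3 + 4935s^2 − 22440s − 162900) + (−(137280/1369)s^2 − (549120/1369)s + 8236800/1369)
  555s^3 + 4935s^2 − 22440s − 162900 = (−(50653/9152)s − 247789/9152)(−(137280/1369)s^2 − (549120/1369)s + 8236800/1369) + (0)
Last nonzero remainder: −(137280/1369)s^2 − (549120/1369)s + 8236800/1369. Dividing through by −137280/1369 gives the monic gcd s^2 + 4s − 60.

s^2 + 4s − 60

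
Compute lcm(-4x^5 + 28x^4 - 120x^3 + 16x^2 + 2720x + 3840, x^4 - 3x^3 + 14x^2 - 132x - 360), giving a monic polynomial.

x^7 - 6x^6 + 53x^5 - 184x^4 + 216x^3 - 1760x^2 - 21360x - 28800

Euclidean algorithm in ℚ[x]:
  -4x^5 + 28x^4 - 120x^3 + 16x^2 + 2720x + 3840 = (-4x + 16)(x^4 - 3x^3 + 14x^2 - 132x - 360) + (-16x^3 - 736x^2 + 3392x + 9600)
  x^4 - 3x^3 + 14x^2 - 132x - 360 = (-(1/16)x + 49/16)(-16x^3 - 736x^2 + 3392x + 9600) + (2480x^2 - 9920x - 29760)
  -16x^3 - 736x^2 + 3392x + 9600 = (-(1/155)x - 10/31)(2480x^2 - 9920x - 29760) + (0)
Last nonzero remainder: 2480x^2 - 9920x - 29760. Dividing through by 2480 gives the monic gcd x^2 - 4x - 12.
Then lcm(f, g) = f·g / gcd(f, g); expanding and making the result monic gives the answer.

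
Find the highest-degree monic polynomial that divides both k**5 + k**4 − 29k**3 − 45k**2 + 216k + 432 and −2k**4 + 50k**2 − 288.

By polynomial division,
  k**5 + k**4 − 29k**3 − 45k**2 + 216k + 432 = (−(1/2)k − 1/2)(−2k**4 + 50k**2 − 288) + (−4k**3 − 20k**2 + 72k + 288)
  −2k**4 + 50k**2 − 288 = ((1/2)k − 5/2)(−4k**3 − 20k**2 + 72k + 288) + (−36k**2 + 36k + 432)
  −4k**3 − 20k**2 + 72k + 288 = ((1/9)k + 2/3)(−36k**2 + 36k + 432) + (0)
Last nonzero remainder: −36k**2 + 36k + 432. Dividing through by −36 gives the monic gcd k**2 − k − 12.

k**2 − k − 12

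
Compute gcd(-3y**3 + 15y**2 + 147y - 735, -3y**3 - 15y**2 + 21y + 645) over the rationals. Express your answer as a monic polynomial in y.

y - 5

By polynomial division,
  -3y**3 + 15y**2 + 147y - 735 = (-3y**3 - 15y**2 + 21y + 645) + (30y**2 + 126y - 1380)
  -3y**3 - 15y**2 + 21y + 645 = (-(1/10)y - 2/25)(30y**2 + 126y - 1380) + (-(2673/25)y + 2673/5)
  30y**2 + 126y - 1380 = (-(250/891)y - 2300/891)(-(2673/25)y + 2673/5) + (0)
Last nonzero remainder: -(2673/25)y + 2673/5. Dividing through by -2673/25 gives the monic gcd y - 5.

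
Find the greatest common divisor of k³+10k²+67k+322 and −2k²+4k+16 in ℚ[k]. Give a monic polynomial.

By polynomial division,
  k³+10k²+67k+322 = (−(1/2)k−6)(−2k²+4k+16) + (99k+418)
  −2k²+4k+16 = (−(2/99)k+112/891)(99k+418) + (−2960/81)
  99k+418 = (−(8019/2960)k−16929/1480)(−2960/81) + (0)
The last nonzero remainder is the constant −2960/81, so the polynomials are coprime and gcd = 1.

1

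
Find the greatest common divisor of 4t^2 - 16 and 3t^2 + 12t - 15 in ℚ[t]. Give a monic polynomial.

Repeated division with remainder:
  4t^2 - 16 = (4/3)(3t^2 + 12t - 15) + (-16t + 4)
  3t^2 + 12t - 15 = (-(3/16)t - 51/64)(-16t + 4) + (-189/16)
  -16t + 4 = ((256/189)t - 64/189)(-189/16) + (0)
The last nonzero remainder is the constant -189/16, so the polynomials are coprime and gcd = 1.

1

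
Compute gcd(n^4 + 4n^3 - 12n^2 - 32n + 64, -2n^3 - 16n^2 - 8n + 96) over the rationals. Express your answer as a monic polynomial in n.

By polynomial division,
  n^4 + 4n^3 - 12n^2 - 32n + 64 = (-(1/2)n + 2)(-2n^3 - 16n^2 - 8n + 96) + (16n^2 + 32n - 128)
  -2n^3 - 16n^2 - 8n + 96 = (-(1/8)n - 3/4)(16n^2 + 32n - 128) + (0)
Last nonzero remainder: 16n^2 + 32n - 128. Dividing through by 16 gives the monic gcd n^2 + 2n - 8.

n^2 + 2n - 8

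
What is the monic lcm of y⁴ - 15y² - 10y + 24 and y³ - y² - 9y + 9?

y⁵ - 3y⁴ - 15y³ + 35y² + 54y - 72

By polynomial division,
  y⁴ - 15y² - 10y + 24 = (y + 1)(y³ - y² - 9y + 9) + (-5y² - 10y + 15)
  y³ - y² - 9y + 9 = (-(1/5)y + 3/5)(-5y² - 10y + 15) + (0)
Last nonzero remainder: -5y² - 10y + 15. Dividing through by -5 gives the monic gcd y² + 2y - 3.
Then lcm(f, g) = f·g / gcd(f, g); expanding and making the result monic gives the answer.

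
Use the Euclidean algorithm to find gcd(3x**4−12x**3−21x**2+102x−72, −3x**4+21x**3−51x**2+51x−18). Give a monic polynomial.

x**2−3x+2

By polynomial division,
  3x**4−12x**3−21x**2+102x−72 = (−1)(−3x**4+21x**3−51x**2+51x−18) + (9x**3−72x**2+153x−90)
  −3x**4+21x**3−51x**2+51x−18 = (−(1/3)x−1/3)(9x**3−72x**2+153x−90) + (−24x**2+72x−48)
  9x**3−72x**2+153x−90 = (−(3/8)x+15/8)(−24x**2+72x−48) + (0)
Last nonzero remainder: −24x**2+72x−48. Dividing through by −24 gives the monic gcd x**2−3x+2.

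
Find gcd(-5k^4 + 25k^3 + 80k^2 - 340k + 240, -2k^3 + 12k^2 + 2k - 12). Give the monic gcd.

k^2 - 7k + 6

Apply the Euclidean algorithm:
  -5k^4 + 25k^3 + 80k^2 - 340k + 240 = ((5/2)k + 5/2)(-2k^3 + 12k^2 + 2k - 12) + (45k^2 - 315k + 270)
  -2k^3 + 12k^2 + 2k - 12 = (-(2/45)k - 2/45)(45k^2 - 315k + 270) + (0)
Last nonzero remainder: 45k^2 - 315k + 270. Dividing through by 45 gives the monic gcd k^2 - 7k + 6.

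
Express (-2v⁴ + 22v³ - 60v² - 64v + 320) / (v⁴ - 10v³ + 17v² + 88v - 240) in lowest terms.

(-2v - 4)/(v + 3)

Apply the Euclidean algorithm:
  -2v⁴ + 22v³ - 60v² - 64v + 320 = (-2)(v⁴ - 10v³ + 17v² + 88v - 240) + (2v³ - 26v² + 112v - 160)
  v⁴ - 10v³ + 17v² + 88v - 240 = ((1/2)v + 3/2)(2v³ - 26v² + 112v - 160) + (0)
Last nonzero remainder: 2v³ - 26v² + 112v - 160. Dividing through by 2 gives the monic gcd v³ - 13v² + 56v - 80.
Cancel v³ - 13v² + 56v - 80 from numerator and denominator to get the reduced form.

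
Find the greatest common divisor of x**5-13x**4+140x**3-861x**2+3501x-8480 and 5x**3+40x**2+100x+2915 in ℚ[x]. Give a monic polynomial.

x**2-3x+53

Apply the Euclidean algorithm:
  x**5-13x**4+140x**3-861x**2+3501x-8480 = ((1/5)x**2-(21/5)x+288/5)(5x**3+40x**2+100x+2915) + (-3328x**2+9984x-176384)
  5x**3+40x**2+100x+2915 = (-(5/3328)x-55/3328)(-3328x**2+9984x-176384) + (0)
Last nonzero remainder: -3328x**2+9984x-176384. Dividing through by -3328 gives the monic gcd x**2-3x+53.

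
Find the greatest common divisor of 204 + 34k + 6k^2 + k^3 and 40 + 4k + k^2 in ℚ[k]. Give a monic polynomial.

1

Euclidean algorithm in ℚ[k]:
  k^3 + 6k^2 + 34k + 204 = (k + 2)(k^2 + 4k + 40) + (−14k + 124)
  k^2 + 4k + 40 = (−(1/14)k − 45/49)(−14k + 124) + (7540/49)
  −14k + 124 = (−(343/3770)k + 1519/1885)(7540/49) + (0)
The last nonzero remainder is the constant 7540/49, so the polynomials are coprime and gcd = 1.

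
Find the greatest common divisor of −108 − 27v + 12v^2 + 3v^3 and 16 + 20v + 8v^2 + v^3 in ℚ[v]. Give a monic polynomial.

4 + v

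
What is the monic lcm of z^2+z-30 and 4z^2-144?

Apply the Euclidean algorithm:
  z^2+z-30 = (1/4)(4z^2-144) + (z+6)
  4z^2-144 = (4z-24)(z+6) + (0)
The last nonzero remainder z+6 is already monic.
Then lcm(f, g) = f·g / gcd(f, g); expanding and making the result monic gives the answer.

z^3-5z^2-36z+180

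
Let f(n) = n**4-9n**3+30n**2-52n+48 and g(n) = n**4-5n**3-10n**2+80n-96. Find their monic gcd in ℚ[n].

n**2-7n+12

Euclidean algorithm in ℚ[n]:
  n**4-9n**3+30n**2-52n+48 = (n**4-5n**3-10n**2+80n-96) + (-4n**3+40n**2-132n+144)
  n**4-5n**3-10n**2+80n-96 = (-(1/4)n-5/4)(-4n**3+40n**2-132n+144) + (7n**2-49n+84)
  -4n**3+40n**2-132n+144 = (-(4/7)n+12/7)(7n**2-49n+84) + (0)
Last nonzero remainder: 7n**2-49n+84. Dividing through by 7 gives the monic gcd n**2-7n+12.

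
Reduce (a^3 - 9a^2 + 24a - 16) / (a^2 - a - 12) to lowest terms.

(a^2 - 5a + 4)/(a + 3)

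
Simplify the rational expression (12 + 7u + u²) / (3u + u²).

Repeated division with remainder:
  u² + 7u + 12 = (u² + 3u) + (4u + 12)
  u² + 3u = ((1/4)u)(4u + 12) + (0)
Last nonzero remainder: 4u + 12. Dividing through by 4 gives the monic gcd u + 3.
Cancel u + 3 from numerator and denominator to get the reduced form.

(4 + u)/(u)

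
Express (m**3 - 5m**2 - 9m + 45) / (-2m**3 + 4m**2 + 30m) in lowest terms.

By polynomial division,
  m**3 - 5m**2 - 9m + 45 = (-1/2)(-2m**3 + 4m**2 + 30m) + (-3m**2 + 6m + 45)
  -2m**3 + 4m**2 + 30m = ((2/3)m)(-3m**2 + 6m + 45) + (0)
Last nonzero remainder: -3m**2 + 6m + 45. Dividing through by -3 gives the monic gcd m**2 - 2m - 15.
Cancel m**2 - 2m - 15 from numerator and denominator to get the reduced form.

(-m + 3)/(2m)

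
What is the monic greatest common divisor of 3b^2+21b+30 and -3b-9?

1

Apply the Euclidean algorithm:
  3b^2+21b+30 = (-b-4)(-3b-9) + (-6)
  -3b-9 = ((1/2)b+3/2)(-6) + (0)
The last nonzero remainder is the constant -6, so the polynomials are coprime and gcd = 1.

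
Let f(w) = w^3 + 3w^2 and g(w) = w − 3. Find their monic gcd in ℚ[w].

Apply the Euclidean algorithm:
  w^3 + 3w^2 = (w^2 + 6w + 18)(w − 3) + (54)
  w − 3 = ((1/54)w − 1/18)(54) + (0)
The last nonzero remainder is the constant 54, so the polynomials are coprime and gcd = 1.

1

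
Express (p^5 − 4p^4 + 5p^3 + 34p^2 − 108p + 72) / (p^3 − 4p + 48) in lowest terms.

(p^3 − 7p + 6)/(p + 4)

Euclidean algorithm in ℚ[p]:
  p^5 − 4p^4 + 5p^3 + 34p^2 − 108p + 72 = (p^2 − 4p + 9)(p^3 − 4p + 48) + (−30p^2 + 120p − 360)
  p^3 − 4p + 48 = (−(1/30)p − 2/15)(−30p^2 + 120p − 360) + (0)
Last nonzero remainder: −30p^2 + 120p − 360. Dividing through by −30 gives the monic gcd p^2 − 4p + 12.
Cancel p^2 − 4p + 12 from numerator and denominator to get the reduced form.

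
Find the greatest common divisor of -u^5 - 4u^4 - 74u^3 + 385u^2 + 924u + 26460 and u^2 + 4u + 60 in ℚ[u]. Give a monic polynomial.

u^2 + 4u + 60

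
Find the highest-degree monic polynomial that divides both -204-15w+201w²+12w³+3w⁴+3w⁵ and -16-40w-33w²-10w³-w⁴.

Apply the Euclidean algorithm:
  3w⁵+3w⁴+12w³+201w²-15w-204 = (-3w+27)(-w⁴-10w³-33w²-40w-16) + (183w³+972w²+1017w+228)
  -w⁴-10w³-33w²-40w-16 = (-(1/183)w-286/11163)(183w³+972w²+1017w+228) + (-(9450/3721)w²-(47250/3721)w-37800/3721)
  183w³+972w²+1017w+228 = (-(226981/3150)w-70699/3150)(-(9450/3721)w²-(47250/3721)w-37800/3721) + (0)
Last nonzero remainder: -(9450/3721)w²-(47250/3721)w-37800/3721. Dividing through by -9450/3721 gives the monic gcd w²+5w+4.

4+5w+w²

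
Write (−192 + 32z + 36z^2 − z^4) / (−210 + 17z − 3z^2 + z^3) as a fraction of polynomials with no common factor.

By polynomial division,
  −z^4 + 36z^2 + 32z − 192 = (−z − 3)(z^3 − 3z^2 + 17z − 210) + (44z^2 − 127z − 822)
  z^3 − 3z^2 + 17z − 210 = ((1/44)z − 5/1936)(44z^2 − 127z − 822) + ((68445/1936)z − 205335/968)
  44z^2 − 127z − 822 = ((85184/68445)z + 265232/68445)((68445/1936)z − 205335/968) + (0)
Last nonzero remainder: (68445/1936)z − 205335/968. Dividing through by 68445/1936 gives the monic gcd z − 6.
Cancel z − 6 from numerator and denominator to get the reduced form.

(32 − 6z^2 − z^3)/(35 + 3z + z^2)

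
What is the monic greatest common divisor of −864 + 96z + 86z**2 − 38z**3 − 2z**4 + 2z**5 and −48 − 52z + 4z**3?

Euclidean algorithm in ℚ[z]:
  2z**5 − 2z**4 − 38z**3 + 86z**2 + 96z − 864 = ((1/2)z**2 − (1/2)z − 3)(4z**3 − 52z − 48) + (84z**2 − 84z − 1008)
  4z**3 − 52z − 48 = ((1/21)z + 1/21)(84z**2 − 84z − 1008) + (0)
Last nonzero remainder: 84z**2 − 84z − 1008. Dividing through by 84 gives the monic gcd z**2 − z − 12.

−12 − z + z**2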